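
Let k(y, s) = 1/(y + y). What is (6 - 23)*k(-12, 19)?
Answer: 17/24 ≈ 0.70833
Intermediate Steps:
k(y, s) = 1/(2*y)
(6 - 23)*k(-12, 19) = (6 - 23)*((½)/(-12)) = -17*(-1)/(2*12) = -17*(-1/24) = 17/24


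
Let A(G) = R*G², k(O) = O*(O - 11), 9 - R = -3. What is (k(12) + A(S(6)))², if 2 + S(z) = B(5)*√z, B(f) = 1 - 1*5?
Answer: 1690128 + 465408*√6 ≈ 2.8301e+6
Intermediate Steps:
R = 12 (R = 9 - 1*(-3) = 9 + 3 = 12)
k(O) = O*(-11 + O)
B(f) = -4 (B(f) = 1 - 5 = -4)
S(z) = -2 - 4*√z
A(G) = 12*G²
(k(12) + A(S(6)))² = (12*(-11 + 12) + 12*(-2 - 4*√6)²)² = (12*1 + 12*(-2 - 4*√6)²)² = (12 + 12*(-2 - 4*√6)²)²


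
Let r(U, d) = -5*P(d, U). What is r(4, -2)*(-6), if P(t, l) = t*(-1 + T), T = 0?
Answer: 60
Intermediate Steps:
P(t, l) = -t (P(t, l) = t*(-1 + 0) = t*(-1) = -t)
r(U, d) = 5*d (r(U, d) = -(-5)*d = 5*d)
r(4, -2)*(-6) = (5*(-2))*(-6) = -10*(-6) = 60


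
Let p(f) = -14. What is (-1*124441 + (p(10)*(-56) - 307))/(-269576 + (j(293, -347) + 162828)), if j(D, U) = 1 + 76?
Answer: 123964/106671 ≈ 1.1621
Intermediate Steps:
j(D, U) = 77
(-1*124441 + (p(10)*(-56) - 307))/(-269576 + (j(293, -347) + 162828)) = (-1*124441 + (-14*(-56) - 307))/(-269576 + (77 + 162828)) = (-124441 + (784 - 307))/(-269576 + 162905) = (-124441 + 477)/(-106671) = -123964*(-1/106671) = 123964/106671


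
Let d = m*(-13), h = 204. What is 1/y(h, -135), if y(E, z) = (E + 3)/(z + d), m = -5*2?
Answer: -5/207 ≈ -0.024155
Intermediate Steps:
m = -10
d = 130 (d = -10*(-13) = 130)
y(E, z) = (3 + E)/(130 + z) (y(E, z) = (E + 3)/(z + 130) = (3 + E)/(130 + z))
1/y(h, -135) = 1/((3 + 204)/(130 - 135)) = 1/(207/(-5)) = 1/(-⅕*207) = 1/(-207/5) = -5/207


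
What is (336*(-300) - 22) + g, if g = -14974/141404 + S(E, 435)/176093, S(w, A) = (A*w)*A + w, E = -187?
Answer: -1257749860431307/12450127286 ≈ -1.0102e+5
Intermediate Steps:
S(w, A) = w + w*A² (S(w, A) = w*A² + w = w + w*A²)
g = -2503127202215/12450127286 (g = -14974/141404 - 187*(1 + 435²)/176093 = -14974*1/141404 - 187*(1 + 189225)*(1/176093) = -7487/70702 - 187*189226*(1/176093) = -7487/70702 - 35385262*1/176093 = -7487/70702 - 35385262/176093 = -2503127202215/12450127286 ≈ -201.05)
(336*(-300) - 22) + g = (336*(-300) - 22) - 2503127202215/12450127286 = (-100800 - 22) - 2503127202215/12450127286 = -100822 - 2503127202215/12450127286 = -1257749860431307/12450127286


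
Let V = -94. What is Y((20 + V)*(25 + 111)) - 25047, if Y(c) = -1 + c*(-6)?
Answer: 35336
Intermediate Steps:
Y(c) = -1 - 6*c
Y((20 + V)*(25 + 111)) - 25047 = (-1 - 6*(20 - 94)*(25 + 111)) - 25047 = (-1 - (-444)*136) - 25047 = (-1 - 6*(-10064)) - 25047 = (-1 + 60384) - 25047 = 60383 - 25047 = 35336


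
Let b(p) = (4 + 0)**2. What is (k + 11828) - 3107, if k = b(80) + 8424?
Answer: 17161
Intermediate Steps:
b(p) = 16 (b(p) = 4**2 = 16)
k = 8440 (k = 16 + 8424 = 8440)
(k + 11828) - 3107 = (8440 + 11828) - 3107 = 20268 - 3107 = 17161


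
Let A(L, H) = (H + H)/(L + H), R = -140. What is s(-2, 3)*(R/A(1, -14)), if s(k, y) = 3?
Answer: -195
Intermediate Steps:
A(L, H) = 2*H/(H + L) (A(L, H) = (2*H)/(H + L) = 2*H/(H + L))
s(-2, 3)*(R/A(1, -14)) = 3*(-140/(2*(-14)/(-14 + 1))) = 3*(-140/(2*(-14)/(-13))) = 3*(-140/(2*(-14)*(-1/13))) = 3*(-140/28/13) = 3*(-140*13/28) = 3*(-65) = -195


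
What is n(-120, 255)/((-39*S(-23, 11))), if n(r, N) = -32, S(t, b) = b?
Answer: 32/429 ≈ 0.074592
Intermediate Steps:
n(-120, 255)/((-39*S(-23, 11))) = -32/((-39*11)) = -32/(-429) = -32*(-1/429) = 32/429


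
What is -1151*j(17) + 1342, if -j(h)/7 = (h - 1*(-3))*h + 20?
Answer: 2901862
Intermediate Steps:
j(h) = -140 - 7*h*(3 + h) (j(h) = -7*((h - 1*(-3))*h + 20) = -7*((h + 3)*h + 20) = -7*((3 + h)*h + 20) = -7*(h*(3 + h) + 20) = -7*(20 + h*(3 + h)) = -140 - 7*h*(3 + h))
-1151*j(17) + 1342 = -1151*(-140 - 21*17 - 7*17**2) + 1342 = -1151*(-140 - 357 - 7*289) + 1342 = -1151*(-140 - 357 - 2023) + 1342 = -1151*(-2520) + 1342 = 2900520 + 1342 = 2901862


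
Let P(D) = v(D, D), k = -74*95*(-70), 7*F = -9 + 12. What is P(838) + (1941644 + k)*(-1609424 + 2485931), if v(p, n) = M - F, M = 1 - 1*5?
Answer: 14932355565425/7 ≈ 2.1332e+12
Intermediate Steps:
M = -4 (M = 1 - 5 = -4)
F = 3/7 (F = (-9 + 12)/7 = (⅐)*3 = 3/7 ≈ 0.42857)
k = 492100 (k = -7030*(-70) = 492100)
v(p, n) = -31/7 (v(p, n) = -4 - 1*3/7 = -4 - 3/7 = -31/7)
P(D) = -31/7
P(838) + (1941644 + k)*(-1609424 + 2485931) = -31/7 + (1941644 + 492100)*(-1609424 + 2485931) = -31/7 + 2433744*876507 = -31/7 + 2133193652208 = 14932355565425/7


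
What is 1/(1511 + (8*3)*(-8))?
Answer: 1/1319 ≈ 0.00075815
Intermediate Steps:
1/(1511 + (8*3)*(-8)) = 1/(1511 + 24*(-8)) = 1/(1511 - 192) = 1/1319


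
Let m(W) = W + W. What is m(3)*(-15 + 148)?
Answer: 798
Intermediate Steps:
m(W) = 2*W
m(3)*(-15 + 148) = (2*3)*(-15 + 148) = 6*133 = 798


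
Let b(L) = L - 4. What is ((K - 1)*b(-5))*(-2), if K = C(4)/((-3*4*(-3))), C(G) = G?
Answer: -16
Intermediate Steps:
b(L) = -4 + L
K = 1/9 (K = 4/((-3*4*(-3))) = 4/((-12*(-3))) = 4/36 = 4*(1/36) = 1/9 ≈ 0.11111)
((K - 1)*b(-5))*(-2) = ((1/9 - 1)*(-4 - 5))*(-2) = -8/9*(-9)*(-2) = 8*(-2) = -16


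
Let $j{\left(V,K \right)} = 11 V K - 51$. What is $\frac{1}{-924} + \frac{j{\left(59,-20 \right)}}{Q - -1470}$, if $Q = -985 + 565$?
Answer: $- \frac{95569}{7700} \approx -12.412$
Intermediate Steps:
$Q = -420$
$j{\left(V,K \right)} = -51 + 11 K V$ ($j{\left(V,K \right)} = 11 K V - 51 = -51 + 11 K V$)
$\frac{1}{-924} + \frac{j{\left(59,-20 \right)}}{Q - -1470} = \frac{1}{-924} + \frac{-51 + 11 \left(-20\right) 59}{-420 - -1470} = - \frac{1}{924} + \frac{-51 - 12980}{-420 + 1470} = - \frac{1}{924} - \frac{13031}{1050} = - \frac{95569}{7700}$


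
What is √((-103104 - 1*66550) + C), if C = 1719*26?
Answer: 4*I*√7810 ≈ 353.5*I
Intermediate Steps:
C = 44694
√((-103104 - 1*66550) + C) = √((-103104 - 1*66550) + 44694) = √((-103104 - 66550) + 44694) = √(-169654 + 44694) = √(-124960) = 4*I*√7810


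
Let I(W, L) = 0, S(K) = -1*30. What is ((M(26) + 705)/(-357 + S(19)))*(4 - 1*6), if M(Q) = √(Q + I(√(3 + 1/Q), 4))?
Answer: 470/129 + 2*√26/387 ≈ 3.6698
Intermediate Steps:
S(K) = -30
M(Q) = √Q (M(Q) = √(Q + 0) = √Q)
((M(26) + 705)/(-357 + S(19)))*(4 - 1*6) = ((√26 + 705)/(-357 - 30))*(4 - 1*6) = ((705 + √26)/(-387))*(4 - 6) = ((705 + √26)*(-1/387))*(-2) = (-235/129 - √26/387)*(-2) = 470/129 + 2*√26/387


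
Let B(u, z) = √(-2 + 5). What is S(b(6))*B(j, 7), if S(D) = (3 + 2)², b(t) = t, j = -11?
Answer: 25*√3 ≈ 43.301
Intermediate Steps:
S(D) = 25 (S(D) = 5² = 25)
B(u, z) = √3
S(b(6))*B(j, 7) = 25*√3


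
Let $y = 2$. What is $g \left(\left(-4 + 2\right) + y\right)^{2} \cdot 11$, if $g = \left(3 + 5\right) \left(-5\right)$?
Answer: $0$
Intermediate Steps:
$g = -40$ ($g = 8 \left(-5\right) = -40$)
$g \left(\left(-4 + 2\right) + y\right)^{2} \cdot 11 = - 40 \left(\left(-4 + 2\right) + 2\right)^{2} \cdot 11 = - 40 \left(-2 + 2\right)^{2} \cdot 11 = - 40 \cdot 0^{2} \cdot 11 = \left(-40\right) 0 \cdot 11 = 0 \cdot 11 = 0$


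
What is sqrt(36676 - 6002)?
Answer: 7*sqrt(626) ≈ 175.14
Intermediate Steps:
sqrt(36676 - 6002) = sqrt(30674) = 7*sqrt(626)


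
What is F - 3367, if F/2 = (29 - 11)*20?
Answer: -2647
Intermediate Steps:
F = 720 (F = 2*((29 - 11)*20) = 2*(18*20) = 2*360 = 720)
F - 3367 = 720 - 3367 = -2647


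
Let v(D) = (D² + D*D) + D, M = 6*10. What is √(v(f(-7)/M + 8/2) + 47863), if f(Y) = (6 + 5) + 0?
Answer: √172447862/60 ≈ 218.87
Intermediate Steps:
M = 60
f(Y) = 11 (f(Y) = 11 + 0 = 11)
v(D) = D + 2*D² (v(D) = (D² + D²) + D = 2*D² + D = D + 2*D²)
√(v(f(-7)/M + 8/2) + 47863) = √((11/60 + 8/2)*(1 + 2*(11/60 + 8/2)) + 47863) = √((11*(1/60) + 8*(½))*(1 + 2*(11*(1/60) + 8*(½))) + 47863) = √((11/60 + 4)*(1 + 2*(11/60 + 4)) + 47863) = √(251*(1 + 2*(251/60))/60 + 47863) = √(251*(1 + 251/30)/60 + 47863) = √((251/60)*(281/30) + 47863) = √(70531/1800 + 47863) = √(86223931/1800) = √172447862/60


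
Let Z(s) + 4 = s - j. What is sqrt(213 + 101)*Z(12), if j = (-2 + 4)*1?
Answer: 6*sqrt(314) ≈ 106.32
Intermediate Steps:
j = 2 (j = 2*1 = 2)
Z(s) = -6 + s (Z(s) = -4 + (s - 1*2) = -4 + (s - 2) = -4 + (-2 + s) = -6 + s)
sqrt(213 + 101)*Z(12) = sqrt(213 + 101)*(-6 + 12) = sqrt(314)*6 = 6*sqrt(314)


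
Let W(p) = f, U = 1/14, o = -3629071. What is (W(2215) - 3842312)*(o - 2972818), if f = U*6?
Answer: 25366514497987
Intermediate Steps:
U = 1/14 ≈ 0.071429
f = 3/7 (f = (1/14)*6 = 3/7 ≈ 0.42857)
W(p) = 3/7
(W(2215) - 3842312)*(o - 2972818) = (3/7 - 3842312)*(-3629071 - 2972818) = -26896181/7*(-6601889) = 25366514497987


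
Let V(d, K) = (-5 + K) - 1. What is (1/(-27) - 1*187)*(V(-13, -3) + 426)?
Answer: -701950/9 ≈ -77995.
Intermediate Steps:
V(d, K) = -6 + K
(1/(-27) - 1*187)*(V(-13, -3) + 426) = (1/(-27) - 1*187)*((-6 - 3) + 426) = (-1/27 - 187)*(-9 + 426) = -5050/27*417 = -701950/9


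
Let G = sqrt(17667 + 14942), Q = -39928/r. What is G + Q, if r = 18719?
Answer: -39928/18719 + sqrt(32609) ≈ 178.45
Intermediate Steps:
Q = -39928/18719 ≈ -2.1330
G = sqrt(32609) ≈ 180.58
G + Q = sqrt(32609) - 39928/18719 = -39928/18719 + sqrt(32609)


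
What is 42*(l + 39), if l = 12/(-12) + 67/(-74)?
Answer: 57645/37 ≈ 1558.0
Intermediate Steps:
l = -141/74 (l = 12*(-1/12) + 67*(-1/74) = -1 - 67/74 = -141/74 ≈ -1.9054)
42*(l + 39) = 42*(-141/74 + 39) = 42*(2745/74) = 57645/37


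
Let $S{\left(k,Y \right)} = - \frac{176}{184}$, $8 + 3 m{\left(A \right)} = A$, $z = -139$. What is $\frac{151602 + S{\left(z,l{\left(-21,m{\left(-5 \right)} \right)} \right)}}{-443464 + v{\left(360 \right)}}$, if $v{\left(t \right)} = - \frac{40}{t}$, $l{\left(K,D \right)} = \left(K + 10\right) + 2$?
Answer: $- \frac{31381416}{91797071} \approx -0.34186$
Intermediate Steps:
$m{\left(A \right)} = - \frac{8}{3} + \frac{A}{3}$
$l{\left(K,D \right)} = 12 + K$ ($l{\left(K,D \right)} = \left(10 + K\right) + 2 = 12 + K$)
$S{\left(k,Y \right)} = - \frac{22}{23}$ ($S{\left(k,Y \right)} = \left(-176\right) \frac{1}{184} = - \frac{22}{23}$)
$\frac{151602 + S{\left(z,l{\left(-21,m{\left(-5 \right)} \right)} \right)}}{-443464 + v{\left(360 \right)}} = \frac{151602 - \frac{22}{23}}{-443464 - \frac{40}{360}} = \frac{3486824}{23 \left(-443464 - \frac{1}{9}\right)} = \frac{3486824}{23 \left(- \frac{3991177}{9}\right)} = \frac{3486824}{23} \left(- \frac{9}{3991177}\right) = - \frac{31381416}{91797071}$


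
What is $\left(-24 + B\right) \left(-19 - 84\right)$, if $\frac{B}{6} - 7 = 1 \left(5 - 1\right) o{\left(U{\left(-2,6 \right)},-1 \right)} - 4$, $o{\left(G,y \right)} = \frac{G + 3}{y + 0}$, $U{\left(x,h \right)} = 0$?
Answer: $8034$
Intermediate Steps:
$o{\left(G,y \right)} = \frac{3 + G}{y}$
$B = -54$ ($B = 42 + 6 \left(1 \left(5 - 1\right) \frac{3 + 0}{-1} - 4\right) = 42 + 6 \left(1 \cdot 4 \left(\left(-1\right) 3\right) - 4\right) = 42 + 6 \left(4 \left(-3\right) - 4\right) = 42 + 6 \left(-12 - 4\right) = 42 + 6 \left(-16\right) = 42 - 96 = -54$)
$\left(-24 + B\right) \left(-19 - 84\right) = \left(-24 - 54\right) \left(-19 - 84\right) = \left(-78\right) \left(-103\right) = 8034$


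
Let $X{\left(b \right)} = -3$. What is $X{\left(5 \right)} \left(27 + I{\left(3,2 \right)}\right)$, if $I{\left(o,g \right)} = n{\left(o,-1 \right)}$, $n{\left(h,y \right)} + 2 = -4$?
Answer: $-63$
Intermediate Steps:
$n{\left(h,y \right)} = -6$ ($n{\left(h,y \right)} = -2 - 4 = -6$)
$I{\left(o,g \right)} = -6$
$X{\left(5 \right)} \left(27 + I{\left(3,2 \right)}\right) = - 3 \left(27 - 6\right) = \left(-3\right) 21 = -63$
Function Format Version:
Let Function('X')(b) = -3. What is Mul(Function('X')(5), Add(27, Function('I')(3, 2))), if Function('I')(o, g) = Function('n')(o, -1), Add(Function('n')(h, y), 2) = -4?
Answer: -63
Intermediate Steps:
Function('n')(h, y) = -6 (Function('n')(h, y) = Add(-2, -4) = -6)
Function('I')(o, g) = -6
Mul(Function('X')(5), Add(27, Function('I')(3, 2))) = Mul(-3, Add(27, -6)) = Mul(-3, 21) = -63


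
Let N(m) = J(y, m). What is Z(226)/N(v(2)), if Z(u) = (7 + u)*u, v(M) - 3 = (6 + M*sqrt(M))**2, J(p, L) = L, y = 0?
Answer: 2474926/1057 - 1263792*sqrt(2)/1057 ≈ 650.57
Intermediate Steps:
v(M) = 3 + (6 + M**(3/2))**2 (v(M) = 3 + (6 + M*sqrt(M))**2 = 3 + (6 + M**(3/2))**2)
N(m) = m
Z(u) = u*(7 + u)
Z(226)/N(v(2)) = (226*(7 + 226))/(3 + (6 + 2**(3/2))**2) = (226*233)/(3 + (6 + 2*sqrt(2))**2) = 52658/(3 + (6 + 2*sqrt(2))**2)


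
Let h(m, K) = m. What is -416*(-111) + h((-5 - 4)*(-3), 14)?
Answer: 46203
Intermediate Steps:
-416*(-111) + h((-5 - 4)*(-3), 14) = -416*(-111) + (-5 - 4)*(-3) = 46176 - 9*(-3) = 46176 + 27 = 46203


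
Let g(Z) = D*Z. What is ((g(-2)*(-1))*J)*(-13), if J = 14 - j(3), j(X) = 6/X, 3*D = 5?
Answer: -520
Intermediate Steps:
D = 5/3 (D = (⅓)*5 = 5/3 ≈ 1.6667)
g(Z) = 5*Z/3
J = 12 (J = 14 - 6/3 = 14 - 1*2 = 14 - 2 = 12)
((g(-2)*(-1))*J)*(-13) = ((((5/3)*(-2))*(-1))*12)*(-13) = (-10/3*(-1)*12)*(-13) = ((10/3)*12)*(-13) = 40*(-13) = -520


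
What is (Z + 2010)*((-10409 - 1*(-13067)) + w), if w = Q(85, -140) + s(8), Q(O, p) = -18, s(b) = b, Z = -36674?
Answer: -91790272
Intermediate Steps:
w = -10 (w = -18 + 8 = -10)
(Z + 2010)*((-10409 - 1*(-13067)) + w) = (-36674 + 2010)*((-10409 - 1*(-13067)) - 10) = -34664*((-10409 + 13067) - 10) = -34664*(2658 - 10) = -34664*2648 = -91790272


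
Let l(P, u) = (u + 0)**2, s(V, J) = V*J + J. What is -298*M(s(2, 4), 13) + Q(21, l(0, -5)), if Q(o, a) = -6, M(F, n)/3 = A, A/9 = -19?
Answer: 152868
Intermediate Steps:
A = -171 (A = 9*(-19) = -171)
s(V, J) = J + J*V (s(V, J) = J*V + J = J + J*V)
M(F, n) = -513 (M(F, n) = 3*(-171) = -513)
l(P, u) = u**2
-298*M(s(2, 4), 13) + Q(21, l(0, -5)) = -298*(-513) - 6 = 152874 - 6 = 152868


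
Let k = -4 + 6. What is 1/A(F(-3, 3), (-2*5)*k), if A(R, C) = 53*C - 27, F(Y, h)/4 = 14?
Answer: -1/1087 ≈ -0.00091996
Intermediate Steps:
k = 2
F(Y, h) = 56 (F(Y, h) = 4*14 = 56)
A(R, C) = -27 + 53*C
1/A(F(-3, 3), (-2*5)*k) = 1/(-27 + 53*(-2*5*2)) = 1/(-27 + 53*(-10*2)) = 1/(-27 + 53*(-20)) = 1/(-27 - 1060) = 1/(-1087) = -1/1087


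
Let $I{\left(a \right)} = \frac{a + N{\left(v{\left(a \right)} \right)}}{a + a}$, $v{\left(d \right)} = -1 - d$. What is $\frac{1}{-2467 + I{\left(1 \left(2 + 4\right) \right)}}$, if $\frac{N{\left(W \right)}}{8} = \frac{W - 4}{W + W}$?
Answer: $- \frac{42}{103571} \approx -0.00040552$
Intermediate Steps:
$N{\left(W \right)} = \frac{4 \left(-4 + W\right)}{W}$ ($N{\left(W \right)} = 8 \frac{W - 4}{W + W} = 8 \frac{-4 + W}{2 W} = \frac{4 \left(-4 + W\right)}{W}$)
$I{\left(a \right)} = \frac{4 + a - \frac{16}{-1 - a}}{2 a}$ ($I{\left(a \right)} = \frac{a + \left(4 - \frac{16}{-1 - a}\right)}{a + a} = \frac{4 + a - \frac{16}{-1 - a}}{2 a}$)
$\frac{1}{-2467 + I{\left(1 \left(2 + 4\right) \right)}} = \frac{1}{-2467 + \frac{16 + \left(1 + 1 \left(2 + 4\right)\right) \left(4 + 1 \left(2 + 4\right)\right)}{2 \cdot 1 \left(2 + 4\right) \left(1 + 1 \left(2 + 4\right)\right)}} = \frac{1}{-2467 + \frac{16 + \left(1 + 1 \cdot 6\right) \left(4 + 1 \cdot 6\right)}{2 \cdot 1 \cdot 6 \left(1 + 1 \cdot 6\right)}} = \frac{1}{-2467 + \frac{16 + \left(1 + 6\right) \left(4 + 6\right)}{2 \cdot 6 \left(1 + 6\right)}} = \frac{1}{-2467 + \frac{1}{2} \cdot \frac{1}{6} \cdot \frac{1}{7} \left(16 + 7 \cdot 10\right)} = \frac{1}{-2467 + \frac{1}{2} \cdot \frac{1}{6} \cdot \frac{1}{7} \left(16 + 70\right)} = \frac{1}{-2467 + \frac{1}{2} \cdot \frac{1}{6} \cdot \frac{1}{7} \cdot 86} = \frac{1}{-2467 + \frac{43}{42}} = \frac{1}{- \frac{103571}{42}} = - \frac{42}{103571}$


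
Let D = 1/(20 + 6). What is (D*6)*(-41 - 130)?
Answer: -513/13 ≈ -39.462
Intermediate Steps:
D = 1/26 ≈ 0.038462
(D*6)*(-41 - 130) = ((1/26)*6)*(-41 - 130) = (3/13)*(-171) = -513/13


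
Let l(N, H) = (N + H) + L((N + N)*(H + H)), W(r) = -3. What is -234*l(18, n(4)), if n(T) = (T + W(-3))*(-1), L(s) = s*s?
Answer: -1217034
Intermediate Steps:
L(s) = s²
n(T) = 3 - T (n(T) = (T - 3)*(-1) = (-3 + T)*(-1) = 3 - T)
l(N, H) = H + N + 16*H²*N² (l(N, H) = (N + H) + ((N + N)*(H + H))² = (H + N) + ((2*N)*(2*H))² = (H + N) + (4*H*N)² = (H + N) + 16*H²*N² = H + N + 16*H²*N²)
-234*l(18, n(4)) = -234*((3 - 1*4) + 18 + 16*(3 - 1*4)²*18²) = -234*((3 - 4) + 18 + 16*(3 - 4)²*324) = -234*(-1 + 18 + 16*(-1)²*324) = -234*(-1 + 18 + 16*1*324) = -234*(-1 + 18 + 5184) = -234*5201 = -1217034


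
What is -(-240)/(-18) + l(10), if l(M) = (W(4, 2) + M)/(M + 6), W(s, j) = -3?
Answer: -619/48 ≈ -12.896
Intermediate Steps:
l(M) = (-3 + M)/(6 + M) (l(M) = (-3 + M)/(M + 6) = (-3 + M)/(6 + M))
-(-240)/(-18) + l(10) = -(-240)/(-18) + (-3 + 10)/(6 + 10) = -(-240)*(-1)/18 + 7/16 = -3*40/9 + (1/16)*7 = -40/3 + 7/16 = -619/48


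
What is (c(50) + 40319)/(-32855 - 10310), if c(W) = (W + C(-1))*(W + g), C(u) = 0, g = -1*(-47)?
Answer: -45169/43165 ≈ -1.0464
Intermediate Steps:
g = 47
c(W) = W*(47 + W) (c(W) = (W + 0)*(W + 47) = W*(47 + W))
(c(50) + 40319)/(-32855 - 10310) = (50*(47 + 50) + 40319)/(-32855 - 10310) = (50*97 + 40319)/(-43165) = (4850 + 40319)*(-1/43165) = 45169*(-1/43165) = -45169/43165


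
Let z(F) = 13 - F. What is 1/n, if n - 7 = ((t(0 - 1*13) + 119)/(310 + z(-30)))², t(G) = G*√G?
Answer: 124609*I/(3094*√13 + 884227*I) ≈ 0.1409 + 0.0017776*I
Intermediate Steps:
t(G) = G^(3/2)
n = 7 + (119/353 - 13*I*√13/353)² (n = 7 + (((0 - 1*13)^(3/2) + 119)/(310 + (13 - 1*(-30))))² = 7 + (((0 - 13)^(3/2) + 119)/(310 + (13 + 30)))² = 7 + (((-13)^(3/2) + 119)/(310 + 43))² = 7 + ((-13*I*√13 + 119)/353)² = 7 + ((119 - 13*I*√13)*(1/353))² = 7 + (119/353 - 13*I*√13/353)² ≈ 7.096 - 0.089525*I)
1/n = 1/(884227/124609 - 3094*I*√13/124609)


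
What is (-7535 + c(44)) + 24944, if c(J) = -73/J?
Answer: 765923/44 ≈ 17407.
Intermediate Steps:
(-7535 + c(44)) + 24944 = (-7535 - 73/44) + 24944 = -331613/44 + 24944 = 765923/44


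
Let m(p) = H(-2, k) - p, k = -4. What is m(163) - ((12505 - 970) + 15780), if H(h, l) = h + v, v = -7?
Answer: -27487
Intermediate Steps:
H(h, l) = -7 + h (H(h, l) = h - 7 = -7 + h)
m(p) = -9 - p (m(p) = (-7 - 2) - p = -9 - p)
m(163) - ((12505 - 970) + 15780) = (-9 - 1*163) - ((12505 - 970) + 15780) = (-9 - 163) - (11535 + 15780) = -172 - 1*27315 = -172 - 27315 = -27487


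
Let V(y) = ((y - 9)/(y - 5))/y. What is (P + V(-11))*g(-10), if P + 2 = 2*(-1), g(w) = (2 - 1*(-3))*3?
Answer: -2715/44 ≈ -61.705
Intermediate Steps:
V(y) = (-9 + y)/(y*(-5 + y)) (V(y) = ((-9 + y)/(-5 + y))/y = (-9 + y)/(y*(-5 + y)))
g(w) = 15 (g(w) = (2 + 3)*3 = 5*3 = 15)
P = -4 (P = -2 + 2*(-1) = -2 - 2 = -4)
(P + V(-11))*g(-10) = (-4 + (-9 - 11)/((-11)*(-5 - 11)))*15 = (-4 - 1/11*(-20)/(-16))*15 = (-4 - 1/11*(-1/16)*(-20))*15 = (-4 - 5/44)*15 = -181/44*15 = -2715/44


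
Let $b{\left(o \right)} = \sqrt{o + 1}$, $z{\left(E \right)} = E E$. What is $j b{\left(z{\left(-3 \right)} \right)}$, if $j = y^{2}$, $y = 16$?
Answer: $256 \sqrt{10} \approx 809.54$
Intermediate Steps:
$z{\left(E \right)} = E^{2}$
$b{\left(o \right)} = \sqrt{1 + o}$
$j = 256$ ($j = 16^{2} = 256$)
$j b{\left(z{\left(-3 \right)} \right)} = 256 \sqrt{1 + \left(-3\right)^{2}} = 256 \sqrt{1 + 9} = 256 \sqrt{10}$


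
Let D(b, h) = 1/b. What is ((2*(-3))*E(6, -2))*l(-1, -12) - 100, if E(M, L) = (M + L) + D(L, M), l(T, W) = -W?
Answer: -352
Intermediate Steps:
E(M, L) = L + M + 1/L (E(M, L) = (M + L) + 1/L = (L + M) + 1/L = L + M + 1/L)
((2*(-3))*E(6, -2))*l(-1, -12) - 100 = ((2*(-3))*(-2 + 6 + 1/(-2)))*(-1*(-12)) - 100 = -6*(-2 + 6 - ½)*12 - 100 = -6*7/2*12 - 100 = -21*12 - 100 = -252 - 100 = -352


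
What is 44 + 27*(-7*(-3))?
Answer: 611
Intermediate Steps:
44 + 27*(-7*(-3)) = 44 + 27*21 = 44 + 567 = 611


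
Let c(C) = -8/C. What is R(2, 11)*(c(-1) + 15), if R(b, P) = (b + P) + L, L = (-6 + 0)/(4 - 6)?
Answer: 368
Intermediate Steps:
L = 3 (L = -6/(-2) = -6*(-½) = 3)
R(b, P) = 3 + P + b (R(b, P) = (b + P) + 3 = (P + b) + 3 = 3 + P + b)
R(2, 11)*(c(-1) + 15) = (3 + 11 + 2)*(-8/(-1) + 15) = 16*(-8*(-1) + 15) = 16*(8 + 15) = 16*23 = 368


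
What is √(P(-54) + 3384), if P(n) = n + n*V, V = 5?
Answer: 6*√85 ≈ 55.317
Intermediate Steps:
P(n) = 6*n (P(n) = n + n*5 = n + 5*n = 6*n)
√(P(-54) + 3384) = √(6*(-54) + 3384) = √(-324 + 3384) = √3060 = 6*√85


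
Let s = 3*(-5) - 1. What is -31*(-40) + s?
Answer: 1224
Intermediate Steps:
s = -16 (s = -15 - 1 = -16)
-31*(-40) + s = -31*(-40) - 16 = 1240 - 16 = 1224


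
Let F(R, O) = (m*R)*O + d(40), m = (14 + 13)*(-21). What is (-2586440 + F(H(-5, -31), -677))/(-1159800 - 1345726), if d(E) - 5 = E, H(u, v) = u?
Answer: 2252845/1252763 ≈ 1.7983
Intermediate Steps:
m = -567 (m = 27*(-21) = -567)
d(E) = 5 + E
F(R, O) = 45 - 567*O*R (F(R, O) = (-567*R)*O + (5 + 40) = -567*O*R + 45 = 45 - 567*O*R)
(-2586440 + F(H(-5, -31), -677))/(-1159800 - 1345726) = (-2586440 + (45 - 567*(-677)*(-5)))/(-1159800 - 1345726) = (-2586440 + (45 - 1919295))/(-2505526) = (-2586440 - 1919250)*(-1/2505526) = -4505690*(-1/2505526) = 2252845/1252763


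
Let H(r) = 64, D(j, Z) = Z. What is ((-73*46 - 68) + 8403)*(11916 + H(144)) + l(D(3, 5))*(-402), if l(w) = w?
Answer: 59622450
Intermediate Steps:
((-73*46 - 68) + 8403)*(11916 + H(144)) + l(D(3, 5))*(-402) = ((-73*46 - 68) + 8403)*(11916 + 64) + 5*(-402) = ((-3358 - 68) + 8403)*11980 - 2010 = (-3426 + 8403)*11980 - 2010 = 4977*11980 - 2010 = 59624460 - 2010 = 59622450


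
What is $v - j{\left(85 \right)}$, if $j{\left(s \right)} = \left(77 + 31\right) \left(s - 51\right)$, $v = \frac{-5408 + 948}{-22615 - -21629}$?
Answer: $- \frac{1808066}{493} \approx -3667.5$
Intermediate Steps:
$v = \frac{2230}{493}$ ($v = - \frac{4460}{-22615 + 21629} = - \frac{4460}{-986} = \left(-4460\right) \left(- \frac{1}{986}\right) = \frac{2230}{493} \approx 4.5233$)
$j{\left(s \right)} = -5508 + 108 s$ ($j{\left(s \right)} = 108 \left(-51 + s\right) = -5508 + 108 s$)
$v - j{\left(85 \right)} = \frac{2230}{493} - \left(-5508 + 108 \cdot 85\right) = \frac{2230}{493} - \left(-5508 + 9180\right) = \frac{2230}{493} - 3672 = - \frac{1808066}{493}$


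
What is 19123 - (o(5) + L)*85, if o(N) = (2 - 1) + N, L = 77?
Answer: 12068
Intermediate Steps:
o(N) = 1 + N
19123 - (o(5) + L)*85 = 19123 - ((1 + 5) + 77)*85 = 19123 - (6 + 77)*85 = 19123 - 83*85 = 19123 - 1*7055 = 19123 - 7055 = 12068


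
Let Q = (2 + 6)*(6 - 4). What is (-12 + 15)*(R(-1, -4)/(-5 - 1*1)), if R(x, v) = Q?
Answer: -8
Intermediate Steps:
Q = 16 (Q = 8*2 = 16)
R(x, v) = 16
(-12 + 15)*(R(-1, -4)/(-5 - 1*1)) = (-12 + 15)*(16/(-5 - 1*1)) = 3*(16/(-5 - 1)) = 3*(16/(-6)) = 3*(16*(-⅙)) = 3*(-8/3) = -8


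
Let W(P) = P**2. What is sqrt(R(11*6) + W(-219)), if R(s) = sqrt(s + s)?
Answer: sqrt(47961 + 2*sqrt(33)) ≈ 219.03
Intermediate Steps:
R(s) = sqrt(2)*sqrt(s) (R(s) = sqrt(2*s) = sqrt(2)*sqrt(s))
sqrt(R(11*6) + W(-219)) = sqrt(sqrt(2)*sqrt(11*6) + (-219)**2) = sqrt(sqrt(2)*sqrt(66) + 47961) = sqrt(2*sqrt(33) + 47961) = sqrt(47961 + 2*sqrt(33))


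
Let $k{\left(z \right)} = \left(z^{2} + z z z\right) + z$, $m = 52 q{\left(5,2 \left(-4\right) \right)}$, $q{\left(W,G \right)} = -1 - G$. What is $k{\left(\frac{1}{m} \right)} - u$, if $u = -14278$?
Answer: $\frac{688607284093}{48228544} \approx 14278.0$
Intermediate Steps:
$m = 364$ ($m = 52 \left(-1 - 2 \left(-4\right)\right) = 52 \left(-1 - -8\right) = 52 \left(-1 + 8\right) = 52 \cdot 7 = 364$)
$k{\left(z \right)} = z + z^{2} + z^{3}$ ($k{\left(z \right)} = \left(z^{2} + z^{2} z\right) + z = \left(z^{2} + z^{3}\right) + z = z + z^{2} + z^{3}$)
$k{\left(\frac{1}{m} \right)} - u = \frac{1 + \frac{1}{364} + \left(\frac{1}{364}\right)^{2}}{364} - -14278 = \frac{1 + \frac{1}{364} + \left(\frac{1}{364}\right)^{2}}{364} + 14278 = \frac{1 + \frac{1}{364} + \frac{1}{132496}}{364} + 14278 = \frac{1}{364} \cdot \frac{132861}{132496} + 14278 = \frac{132861}{48228544} + 14278 = \frac{688607284093}{48228544}$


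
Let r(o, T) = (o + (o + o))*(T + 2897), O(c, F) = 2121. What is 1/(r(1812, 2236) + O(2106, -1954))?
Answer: 1/27905109 ≈ 3.5836e-8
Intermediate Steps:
r(o, T) = 3*o*(2897 + T) (r(o, T) = (o + 2*o)*(2897 + T) = (3*o)*(2897 + T) = 3*o*(2897 + T))
1/(r(1812, 2236) + O(2106, -1954)) = 1/(3*1812*(2897 + 2236) + 2121) = 1/(3*1812*5133 + 2121) = 1/(27902988 + 2121) = 1/27905109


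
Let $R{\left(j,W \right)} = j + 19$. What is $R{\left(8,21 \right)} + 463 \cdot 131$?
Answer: $60680$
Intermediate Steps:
$R{\left(j,W \right)} = 19 + j$
$R{\left(8,21 \right)} + 463 \cdot 131 = \left(19 + 8\right) + 463 \cdot 131 = 27 + 60653 = 60680$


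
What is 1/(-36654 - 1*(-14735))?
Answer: -1/21919 ≈ -4.5623e-5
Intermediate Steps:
1/(-36654 - 1*(-14735)) = 1/(-36654 + 14735) = 1/(-21919) = -1/21919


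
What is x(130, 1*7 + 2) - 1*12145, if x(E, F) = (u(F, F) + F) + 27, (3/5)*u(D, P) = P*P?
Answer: -11974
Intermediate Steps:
u(D, P) = 5*P**2/3 (u(D, P) = 5*(P*P)/3 = 5*P**2/3)
x(E, F) = 27 + F + 5*F**2/3 (x(E, F) = (5*F**2/3 + F) + 27 = (F + 5*F**2/3) + 27 = 27 + F + 5*F**2/3)
x(130, 1*7 + 2) - 1*12145 = (27 + (1*7 + 2) + 5*(1*7 + 2)**2/3) - 1*12145 = (27 + (7 + 2) + 5*(7 + 2)**2/3) - 12145 = (27 + 9 + (5/3)*9**2) - 12145 = (27 + 9 + (5/3)*81) - 12145 = (27 + 9 + 135) - 12145 = 171 - 12145 = -11974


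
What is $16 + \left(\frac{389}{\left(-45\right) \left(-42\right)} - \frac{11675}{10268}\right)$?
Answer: $\frac{146216411}{9703260} \approx 15.069$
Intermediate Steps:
$16 + \left(\frac{389}{\left(-45\right) \left(-42\right)} - \frac{11675}{10268}\right) = 16 + \left(\frac{389}{1890} - \frac{11675}{10268}\right) = 16 - \frac{9035749}{9703260} = \frac{146216411}{9703260}$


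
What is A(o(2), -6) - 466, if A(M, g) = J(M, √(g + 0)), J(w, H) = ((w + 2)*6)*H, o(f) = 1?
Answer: -466 + 18*I*√6 ≈ -466.0 + 44.091*I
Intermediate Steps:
J(w, H) = H*(12 + 6*w) (J(w, H) = ((2 + w)*6)*H = (12 + 6*w)*H = H*(12 + 6*w))
A(M, g) = 6*√g*(2 + M) (A(M, g) = 6*√(g + 0)*(2 + M) = 6*√g*(2 + M))
A(o(2), -6) - 466 = 6*√(-6)*(2 + 1) - 466 = 6*(I*√6)*3 - 466 = 18*I*√6 - 466 = -466 + 18*I*√6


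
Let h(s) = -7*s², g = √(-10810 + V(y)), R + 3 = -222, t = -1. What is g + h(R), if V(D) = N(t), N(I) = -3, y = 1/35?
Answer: -354375 + I*√10813 ≈ -3.5438e+5 + 103.99*I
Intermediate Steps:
y = 1/35 ≈ 0.028571
V(D) = -3
R = -225 (R = -3 - 222 = -225)
g = I*√10813 (g = √(-10810 - 3) = √(-10813) = I*√10813 ≈ 103.99*I)
g + h(R) = I*√10813 - 7*(-225)² = I*√10813 - 7*50625 = I*√10813 - 354375 = -354375 + I*√10813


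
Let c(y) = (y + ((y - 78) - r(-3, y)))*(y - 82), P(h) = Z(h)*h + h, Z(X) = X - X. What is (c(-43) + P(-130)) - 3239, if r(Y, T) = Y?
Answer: 16756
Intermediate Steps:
Z(X) = 0
P(h) = h (P(h) = 0*h + h = 0 + h = h)
c(y) = (-82 + y)*(-75 + 2*y) (c(y) = (y + ((y - 78) - 1*(-3)))*(y - 82) = (y + ((-78 + y) + 3))*(-82 + y) = (y + (-75 + y))*(-82 + y) = (-75 + 2*y)*(-82 + y) = (-82 + y)*(-75 + 2*y))
(c(-43) + P(-130)) - 3239 = ((6150 - 239*(-43) + 2*(-43)**2) - 130) - 3239 = ((6150 + 10277 + 2*1849) - 130) - 3239 = ((6150 + 10277 + 3698) - 130) - 3239 = (20125 - 130) - 3239 = 19995 - 3239 = 16756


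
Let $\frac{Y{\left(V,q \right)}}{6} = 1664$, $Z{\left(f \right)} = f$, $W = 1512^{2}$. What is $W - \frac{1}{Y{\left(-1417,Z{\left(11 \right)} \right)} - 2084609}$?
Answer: $\frac{4742891496001}{2074625} \approx 2.2861 \cdot 10^{6}$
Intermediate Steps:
$W = 2286144$
$Y{\left(V,q \right)} = 9984$ ($Y{\left(V,q \right)} = 6 \cdot 1664 = 9984$)
$W - \frac{1}{Y{\left(-1417,Z{\left(11 \right)} \right)} - 2084609} = 2286144 - \frac{1}{9984 - 2084609} = 2286144 - \frac{1}{-2074625} = 2286144 - - \frac{1}{2074625} = 2286144 + \frac{1}{2074625} = \frac{4742891496001}{2074625}$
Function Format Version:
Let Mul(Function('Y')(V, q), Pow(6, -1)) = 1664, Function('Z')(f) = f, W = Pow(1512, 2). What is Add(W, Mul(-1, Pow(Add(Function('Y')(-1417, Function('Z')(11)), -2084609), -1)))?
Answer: Rational(4742891496001, 2074625) ≈ 2.2861e+6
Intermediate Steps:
W = 2286144
Function('Y')(V, q) = 9984 (Function('Y')(V, q) = Mul(6, 1664) = 9984)
Add(W, Mul(-1, Pow(Add(Function('Y')(-1417, Function('Z')(11)), -2084609), -1))) = Add(2286144, Mul(-1, Pow(Add(9984, -2084609), -1))) = Add(2286144, Mul(-1, Pow(-2074625, -1))) = Add(2286144, Mul(-1, Rational(-1, 2074625))) = Add(2286144, Rational(1, 2074625)) = Rational(4742891496001, 2074625)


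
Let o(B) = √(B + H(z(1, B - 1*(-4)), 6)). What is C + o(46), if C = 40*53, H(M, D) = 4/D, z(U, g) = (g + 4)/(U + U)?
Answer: 2120 + 2*√105/3 ≈ 2126.8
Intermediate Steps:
z(U, g) = (4 + g)/(2*U) (z(U, g) = (4 + g)/((2*U)) = (4 + g)*(1/(2*U)) = (4 + g)/(2*U))
C = 2120
o(B) = √(⅔ + B) (o(B) = √(B + 4/6) = √(B + 4*(⅙)) = √(B + ⅔) = √(⅔ + B))
C + o(46) = 2120 + √(6 + 9*46)/3 = 2120 + √(6 + 414)/3 = 2120 + √420/3 = 2120 + (2*√105)/3 = 2120 + 2*√105/3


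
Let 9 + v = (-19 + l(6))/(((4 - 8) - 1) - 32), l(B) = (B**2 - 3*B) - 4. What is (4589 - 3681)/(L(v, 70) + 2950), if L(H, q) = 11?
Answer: 908/2961 ≈ 0.30665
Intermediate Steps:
l(B) = -4 + B**2 - 3*B
v = -328/37 (v = -9 + (-19 + (-4 + 6**2 - 3*6))/(((4 - 8) - 1) - 32) = -9 + (-19 + (-4 + 36 - 18))/((-4 - 1) - 32) = -9 + (-19 + 14)/(-5 - 32) = -9 - 5/(-37) = -9 - 5*(-1/37) = -9 + 5/37 = -328/37 ≈ -8.8649)
(4589 - 3681)/(L(v, 70) + 2950) = (4589 - 3681)/(11 + 2950) = 908/2961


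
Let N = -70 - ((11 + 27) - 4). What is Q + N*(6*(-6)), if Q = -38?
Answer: 3706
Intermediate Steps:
N = -104 (N = -70 - (38 - 4) = -70 - 1*34 = -70 - 34 = -104)
Q + N*(6*(-6)) = -38 - 624*(-6) = -38 - 104*(-36) = -38 + 3744 = 3706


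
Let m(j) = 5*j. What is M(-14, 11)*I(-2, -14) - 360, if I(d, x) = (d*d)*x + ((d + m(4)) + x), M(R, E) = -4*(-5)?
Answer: -1400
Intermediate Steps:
M(R, E) = 20
I(d, x) = 20 + d + x + x*d² (I(d, x) = (d*d)*x + ((d + 5*4) + x) = d²*x + ((d + 20) + x) = x*d² + ((20 + d) + x) = x*d² + (20 + d + x) = 20 + d + x + x*d²)
M(-14, 11)*I(-2, -14) - 360 = 20*(20 - 2 - 14 - 14*(-2)²) - 360 = 20*(20 - 2 - 14 - 14*4) - 360 = 20*(20 - 2 - 14 - 56) - 360 = 20*(-52) - 360 = -1040 - 360 = -1400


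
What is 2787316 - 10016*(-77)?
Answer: 3558548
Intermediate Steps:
2787316 - 10016*(-77) = 2787316 + 771232 = 3558548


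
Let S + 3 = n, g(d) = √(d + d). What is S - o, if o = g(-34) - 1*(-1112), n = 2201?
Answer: 1086 - 2*I*√17 ≈ 1086.0 - 8.2462*I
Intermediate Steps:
g(d) = √2*√d (g(d) = √(2*d) = √2*√d)
S = 2198 (S = -3 + 2201 = 2198)
o = 1112 + 2*I*√17 (o = √2*√(-34) - 1*(-1112) = √2*(I*√34) + 1112 = 2*I*√17 + 1112 = 1112 + 2*I*√17 ≈ 1112.0 + 8.2462*I)
S - o = 2198 - (1112 + 2*I*√17) = 2198 + (-1112 - 2*I*√17) = 1086 - 2*I*√17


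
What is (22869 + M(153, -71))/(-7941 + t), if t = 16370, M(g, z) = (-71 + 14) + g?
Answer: 22965/8429 ≈ 2.7245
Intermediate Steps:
M(g, z) = -57 + g
(22869 + M(153, -71))/(-7941 + t) = (22869 + (-57 + 153))/(-7941 + 16370) = (22869 + 96)/8429 = 22965*(1/8429) = 22965/8429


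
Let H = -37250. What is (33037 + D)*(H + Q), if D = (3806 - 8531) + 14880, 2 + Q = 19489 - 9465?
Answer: -1176031776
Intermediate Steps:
Q = 10022 (Q = -2 + (19489 - 9465) = -2 + 10024 = 10022)
D = 10155 (D = -4725 + 14880 = 10155)
(33037 + D)*(H + Q) = (33037 + 10155)*(-37250 + 10022) = 43192*(-27228) = -1176031776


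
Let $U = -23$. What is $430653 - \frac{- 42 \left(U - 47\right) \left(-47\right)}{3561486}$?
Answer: $\frac{255627461423}{593581} \approx 4.3065 \cdot 10^{5}$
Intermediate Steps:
$430653 - \frac{- 42 \left(U - 47\right) \left(-47\right)}{3561486} = 430653 - \frac{- 42 \left(-23 - 47\right) \left(-47\right)}{3561486} = 430653 - \left(-42\right) \left(-70\right) \left(-47\right) \frac{1}{3561486} = 430653 - 2940 \left(-47\right) \frac{1}{3561486} = 430653 - \left(-138180\right) \frac{1}{3561486} = 430653 - - \frac{23030}{593581} = 430653 + \frac{23030}{593581} = \frac{255627461423}{593581}$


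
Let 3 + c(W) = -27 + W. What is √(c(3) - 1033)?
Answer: 2*I*√265 ≈ 32.558*I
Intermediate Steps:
c(W) = -30 + W (c(W) = -3 + (-27 + W) = -30 + W)
√(c(3) - 1033) = √((-30 + 3) - 1033) = √(-27 - 1033) = √(-1060) = 2*I*√265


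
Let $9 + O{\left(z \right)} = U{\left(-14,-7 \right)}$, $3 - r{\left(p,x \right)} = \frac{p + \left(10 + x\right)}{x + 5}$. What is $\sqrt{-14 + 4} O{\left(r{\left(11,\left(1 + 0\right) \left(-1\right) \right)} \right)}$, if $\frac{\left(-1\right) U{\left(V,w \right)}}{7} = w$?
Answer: $40 i \sqrt{10} \approx 126.49 i$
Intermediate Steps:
$U{\left(V,w \right)} = - 7 w$
$r{\left(p,x \right)} = 3 - \frac{10 + p + x}{5 + x}$ ($r{\left(p,x \right)} = 3 - \frac{p + \left(10 + x\right)}{x + 5} = 3 - \frac{10 + p + x}{5 + x}$)
$O{\left(z \right)} = 40$ ($O{\left(z \right)} = -9 - -49 = -9 + 49 = 40$)
$\sqrt{-14 + 4} O{\left(r{\left(11,\left(1 + 0\right) \left(-1\right) \right)} \right)} = \sqrt{-14 + 4} \cdot 40 = \sqrt{-10} \cdot 40 = i \sqrt{10} \cdot 40 = 40 i \sqrt{10}$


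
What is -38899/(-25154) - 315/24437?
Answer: 134664479/87812614 ≈ 1.5335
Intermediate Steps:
-38899/(-25154) - 315/24437 = -38899*(-1/25154) - 315*1/24437 = 38899/25154 - 45/3491 = 134664479/87812614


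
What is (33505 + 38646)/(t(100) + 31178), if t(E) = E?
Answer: 72151/31278 ≈ 2.3068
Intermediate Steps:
(33505 + 38646)/(t(100) + 31178) = (33505 + 38646)/(100 + 31178) = 72151/31278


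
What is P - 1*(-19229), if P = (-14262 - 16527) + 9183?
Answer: -2377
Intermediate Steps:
P = -21606 (P = -30789 + 9183 = -21606)
P - 1*(-19229) = -21606 - 1*(-19229) = -21606 + 19229 = -2377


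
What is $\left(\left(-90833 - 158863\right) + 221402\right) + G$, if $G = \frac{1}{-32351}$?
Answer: $- \frac{915339195}{32351} \approx -28294.0$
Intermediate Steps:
$G = - \frac{1}{32351} \approx -3.0911 \cdot 10^{-5}$
$\left(\left(-90833 - 158863\right) + 221402\right) + G = \left(\left(-90833 - 158863\right) + 221402\right) - \frac{1}{32351} = \left(-249696 + 221402\right) - \frac{1}{32351} = -28294 - \frac{1}{32351} = - \frac{915339195}{32351}$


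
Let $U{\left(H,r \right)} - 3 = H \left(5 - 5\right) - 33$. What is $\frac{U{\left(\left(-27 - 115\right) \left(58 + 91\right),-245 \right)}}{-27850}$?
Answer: $\frac{3}{2785} \approx 0.0010772$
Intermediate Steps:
$U{\left(H,r \right)} = -30$ ($U{\left(H,r \right)} = 3 + \left(H \left(5 - 5\right) - 33\right) = 3 + \left(H 0 - 33\right) = 3 + \left(0 - 33\right) = 3 - 33 = -30$)
$\frac{U{\left(\left(-27 - 115\right) \left(58 + 91\right),-245 \right)}}{-27850} = - \frac{30}{-27850} = \left(-30\right) \left(- \frac{1}{27850}\right) = \frac{3}{2785}$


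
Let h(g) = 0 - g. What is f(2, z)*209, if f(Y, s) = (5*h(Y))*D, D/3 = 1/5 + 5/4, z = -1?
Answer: -18183/2 ≈ -9091.5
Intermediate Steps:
D = 87/20 (D = 3*(1/5 + 5/4) = 3*(1*(⅕) + 5*(¼)) = 3*(⅕ + 5/4) = 3*(29/20) = 87/20 ≈ 4.3500)
h(g) = -g
f(Y, s) = -87*Y/4 (f(Y, s) = (5*(-Y))*(87/20) = -5*Y*(87/20) = -87*Y/4)
f(2, z)*209 = -87/4*2*209 = -87/2*209 = -18183/2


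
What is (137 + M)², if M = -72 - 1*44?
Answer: 441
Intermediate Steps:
M = -116 (M = -72 - 44 = -116)
(137 + M)² = (137 - 116)² = 21² = 441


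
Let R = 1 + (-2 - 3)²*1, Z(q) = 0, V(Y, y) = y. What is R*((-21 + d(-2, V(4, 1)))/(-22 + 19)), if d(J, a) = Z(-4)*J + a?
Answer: 520/3 ≈ 173.33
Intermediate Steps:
d(J, a) = a (d(J, a) = 0*J + a = 0 + a = a)
R = 26 (R = 1 + (-5)²*1 = 1 + 25*1 = 1 + 25 = 26)
R*((-21 + d(-2, V(4, 1)))/(-22 + 19)) = 26*((-21 + 1)/(-22 + 19)) = 26*(-20/(-3)) = 26*(-20*(-⅓)) = 26*(20/3) = 520/3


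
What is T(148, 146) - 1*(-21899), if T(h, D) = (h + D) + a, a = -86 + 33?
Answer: 22140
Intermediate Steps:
a = -53
T(h, D) = -53 + D + h (T(h, D) = (h + D) - 53 = (D + h) - 53 = -53 + D + h)
T(148, 146) - 1*(-21899) = (-53 + 146 + 148) - 1*(-21899) = 241 + 21899 = 22140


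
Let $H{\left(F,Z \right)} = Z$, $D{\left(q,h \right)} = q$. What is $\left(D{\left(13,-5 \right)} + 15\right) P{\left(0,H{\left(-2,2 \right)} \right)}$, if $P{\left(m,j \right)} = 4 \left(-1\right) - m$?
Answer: $-112$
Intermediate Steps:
$P{\left(m,j \right)} = -4 - m$
$\left(D{\left(13,-5 \right)} + 15\right) P{\left(0,H{\left(-2,2 \right)} \right)} = \left(13 + 15\right) \left(-4 - 0\right) = 28 \left(-4 + 0\right) = 28 \left(-4\right) = -112$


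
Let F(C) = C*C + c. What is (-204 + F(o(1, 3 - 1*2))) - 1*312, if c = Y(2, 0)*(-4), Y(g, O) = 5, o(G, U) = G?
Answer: -535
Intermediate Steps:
c = -20 (c = 5*(-4) = -20)
F(C) = -20 + C² (F(C) = C*C - 20 = C² - 20 = -20 + C²)
(-204 + F(o(1, 3 - 1*2))) - 1*312 = (-204 + (-20 + 1²)) - 1*312 = (-204 + (-20 + 1)) - 312 = (-204 - 19) - 312 = -223 - 312 = -535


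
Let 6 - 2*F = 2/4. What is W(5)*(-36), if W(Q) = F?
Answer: -99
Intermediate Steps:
F = 11/4 (F = 3 - 1/4 = 11/4 ≈ 2.7500)
W(Q) = 11/4
W(5)*(-36) = (11/4)*(-36) = -99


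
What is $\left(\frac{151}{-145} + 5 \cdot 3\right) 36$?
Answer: $\frac{72864}{145} \approx 502.51$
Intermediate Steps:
$\left(\frac{151}{-145} + 5 \cdot 3\right) 36 = \left(151 \left(- \frac{1}{145}\right) + 15\right) 36 = \left(- \frac{151}{145} + 15\right) 36 = \frac{2024}{145} \cdot 36 = \frac{72864}{145}$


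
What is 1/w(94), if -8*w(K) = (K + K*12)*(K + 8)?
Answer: -2/31161 ≈ -6.4183e-5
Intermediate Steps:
w(K) = -13*K*(8 + K)/8 (w(K) = -(K + K*12)*(K + 8)/8 = -(K + 12*K)*(8 + K)/8 = -13*K*(8 + K)/8)
1/w(94) = 1/(-13/8*94*(8 + 94)) = 1/(-13/8*94*102) = 1/(-31161/2) = -2/31161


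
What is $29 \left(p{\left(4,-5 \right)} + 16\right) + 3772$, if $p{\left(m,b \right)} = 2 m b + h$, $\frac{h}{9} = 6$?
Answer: $4642$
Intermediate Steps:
$h = 54$ ($h = 9 \cdot 6 = 54$)
$p{\left(m,b \right)} = 54 + 2 b m$ ($p{\left(m,b \right)} = 2 m b + 54 = 2 b m + 54 = 54 + 2 b m$)
$29 \left(p{\left(4,-5 \right)} + 16\right) + 3772 = 29 \left(\left(54 + 2 \left(-5\right) 4\right) + 16\right) + 3772 = 29 \left(\left(54 - 40\right) + 16\right) + 3772 = 29 \left(14 + 16\right) + 3772 = 29 \cdot 30 + 3772 = 870 + 3772 = 4642$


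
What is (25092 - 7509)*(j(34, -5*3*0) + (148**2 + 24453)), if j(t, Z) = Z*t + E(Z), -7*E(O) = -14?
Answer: 815130297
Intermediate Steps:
E(O) = 2 (E(O) = -1/7*(-14) = 2)
j(t, Z) = 2 + Z*t (j(t, Z) = Z*t + 2 = 2 + Z*t)
(25092 - 7509)*(j(34, -5*3*0) + (148**2 + 24453)) = (25092 - 7509)*((2 + (-5*3*0)*34) + (148**2 + 24453)) = 17583*((2 - 15*0*34) + (21904 + 24453)) = 17583*((2 + 0*34) + 46357) = 17583*((2 + 0) + 46357) = 17583*(2 + 46357) = 17583*46359 = 815130297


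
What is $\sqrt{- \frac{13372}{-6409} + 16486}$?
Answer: $\frac{\sqrt{677252783714}}{6409} \approx 128.41$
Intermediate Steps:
$\sqrt{- \frac{13372}{-6409} + 16486} = \sqrt{\left(-13372\right) \left(- \frac{1}{6409}\right) + 16486} = \sqrt{\frac{13372}{6409} + 16486} = \sqrt{\frac{105672146}{6409}} = \frac{\sqrt{677252783714}}{6409}$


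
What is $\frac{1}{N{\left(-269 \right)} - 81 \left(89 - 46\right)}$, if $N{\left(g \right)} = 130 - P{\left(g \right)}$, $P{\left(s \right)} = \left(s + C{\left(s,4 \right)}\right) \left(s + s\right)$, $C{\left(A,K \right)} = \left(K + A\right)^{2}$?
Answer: $\frac{1}{37632975} \approx 2.6572 \cdot 10^{-8}$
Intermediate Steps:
$C{\left(A,K \right)} = \left(A + K\right)^{2}$
$P{\left(s \right)} = 2 s \left(s + \left(4 + s\right)^{2}\right)$ ($P{\left(s \right)} = \left(s + \left(s + 4\right)^{2}\right) \left(s + s\right) = \left(s + \left(4 + s\right)^{2}\right) 2 s = 2 s \left(s + \left(4 + s\right)^{2}\right)$)
$N{\left(g \right)} = 130 - 2 g \left(g + \left(4 + g\right)^{2}\right)$
$\frac{1}{N{\left(-269 \right)} - 81 \left(89 - 46\right)} = \frac{1}{\left(130 - - 538 \left(-269 + \left(4 - 269\right)^{2}\right)\right) - 81 \left(89 - 46\right)} = \frac{1}{\left(130 - - 538 \left(-269 + \left(-265\right)^{2}\right)\right) - 3483} = \frac{1}{\left(130 - - 538 \left(-269 + 70225\right)\right) - 3483} = \frac{1}{\left(130 - \left(-538\right) 69956\right) - 3483} = \frac{1}{\left(130 + 37636328\right) - 3483} = \frac{1}{37636458 - 3483} = \frac{1}{37632975}$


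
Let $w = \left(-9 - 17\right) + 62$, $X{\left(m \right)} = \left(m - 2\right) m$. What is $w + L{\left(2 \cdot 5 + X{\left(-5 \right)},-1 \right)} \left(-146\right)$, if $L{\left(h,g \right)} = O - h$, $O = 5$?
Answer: $5876$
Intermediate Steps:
$X{\left(m \right)} = m \left(-2 + m\right)$ ($X{\left(m \right)} = \left(-2 + m\right) m = m \left(-2 + m\right)$)
$L{\left(h,g \right)} = 5 - h$
$w = 36$ ($w = \left(-9 - 17\right) + 62 = -26 + 62 = 36$)
$w + L{\left(2 \cdot 5 + X{\left(-5 \right)},-1 \right)} \left(-146\right) = 36 + \left(5 - \left(2 \cdot 5 - 5 \left(-2 - 5\right)\right)\right) \left(-146\right) = 36 + \left(5 - \left(10 - -35\right)\right) \left(-146\right) = 36 + \left(5 - \left(10 + 35\right)\right) \left(-146\right) = 36 + \left(5 - 45\right) \left(-146\right) = 36 - -5840 = 36 + 5840 = 5876$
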